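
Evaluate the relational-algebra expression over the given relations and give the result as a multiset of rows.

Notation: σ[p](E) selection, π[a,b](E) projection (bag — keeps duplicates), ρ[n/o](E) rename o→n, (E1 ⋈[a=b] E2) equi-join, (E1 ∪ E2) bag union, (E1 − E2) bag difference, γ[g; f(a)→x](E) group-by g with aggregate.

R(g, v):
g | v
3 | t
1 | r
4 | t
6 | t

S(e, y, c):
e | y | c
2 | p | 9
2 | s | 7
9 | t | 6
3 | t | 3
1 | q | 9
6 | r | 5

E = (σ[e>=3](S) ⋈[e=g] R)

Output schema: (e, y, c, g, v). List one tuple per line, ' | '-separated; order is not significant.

Per-node cardinality:
  S → 6
  σ[e>=3](S) → 3
  R → 4
  (σ[e>=3](S) ⋈[e=g] R) → 2

== RESULT ==
e | y | c | g | v
3 | t | 3 | 3 | t
6 | r | 5 | 6 | t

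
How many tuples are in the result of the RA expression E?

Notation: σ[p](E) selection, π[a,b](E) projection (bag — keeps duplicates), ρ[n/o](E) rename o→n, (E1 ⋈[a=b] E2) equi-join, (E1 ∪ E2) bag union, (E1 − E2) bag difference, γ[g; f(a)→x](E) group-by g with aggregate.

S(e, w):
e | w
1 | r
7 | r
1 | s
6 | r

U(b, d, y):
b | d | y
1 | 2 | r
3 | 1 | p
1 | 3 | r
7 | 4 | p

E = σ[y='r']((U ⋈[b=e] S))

Stepwise |·|:
  U → 4
  S → 4
  (U ⋈[b=e] S) → 5
  σ[y='r']((U ⋈[b=e] S)) → 4

|E| = 4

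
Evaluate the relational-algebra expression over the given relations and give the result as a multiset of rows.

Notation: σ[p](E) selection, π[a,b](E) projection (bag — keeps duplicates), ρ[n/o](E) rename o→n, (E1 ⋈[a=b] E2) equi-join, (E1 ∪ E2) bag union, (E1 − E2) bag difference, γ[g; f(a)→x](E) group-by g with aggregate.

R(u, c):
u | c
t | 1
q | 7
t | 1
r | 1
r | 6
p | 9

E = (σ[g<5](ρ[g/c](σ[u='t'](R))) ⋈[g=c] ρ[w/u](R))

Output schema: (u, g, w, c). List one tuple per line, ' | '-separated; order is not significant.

Per-node cardinality:
  R → 6
  σ[u='t'](R) → 2
  ρ[g/c](σ[u='t'](R)) → 2
  σ[g<5](ρ[g/c](σ[u='t'](R))) → 2
  R → 6
  ρ[w/u](R) → 6
  (σ[g<5](ρ[g/c](σ[u='t'](R))) ⋈[g=c] ρ[w/u](R)) → 6

== RESULT ==
u | g | w | c
t | 1 | r | 1
t | 1 | r | 1
t | 1 | t | 1
t | 1 | t | 1
t | 1 | t | 1
t | 1 | t | 1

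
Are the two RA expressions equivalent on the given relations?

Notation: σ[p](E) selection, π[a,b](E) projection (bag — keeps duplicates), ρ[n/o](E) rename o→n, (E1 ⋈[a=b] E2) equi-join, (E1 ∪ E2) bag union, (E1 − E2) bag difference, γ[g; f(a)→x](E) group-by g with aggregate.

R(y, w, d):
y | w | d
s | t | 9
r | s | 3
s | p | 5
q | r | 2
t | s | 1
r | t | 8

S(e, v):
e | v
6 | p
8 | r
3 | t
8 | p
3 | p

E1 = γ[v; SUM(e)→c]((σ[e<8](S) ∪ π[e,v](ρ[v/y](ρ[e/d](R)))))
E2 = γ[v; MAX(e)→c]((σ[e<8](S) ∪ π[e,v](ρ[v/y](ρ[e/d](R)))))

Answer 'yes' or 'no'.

E1 row counts bottom-up:
  S → 5
  σ[e<8](S) → 3
  R → 6
  ρ[e/d](R) → 6
  ρ[v/y](ρ[e/d](R)) → 6
  π[e,v](ρ[v/y](ρ[e/d](R))) → 6
  (σ[e<8](S) ∪ π[e,v](ρ[v/y](ρ[e/d](R)))) → 9
  γ[v; SUM(e)→c]((σ[e<8](S) ∪ π[e,v](ρ[v/y](ρ[e/d](R))))) → 5
E2 row counts bottom-up:
  S → 5
  σ[e<8](S) → 3
  R → 6
  ρ[e/d](R) → 6
  ρ[v/y](ρ[e/d](R)) → 6
  π[e,v](ρ[v/y](ρ[e/d](R))) → 6
  (σ[e<8](S) ∪ π[e,v](ρ[v/y](ρ[e/d](R)))) → 9
  γ[v; MAX(e)→c]((σ[e<8](S) ∪ π[e,v](ρ[v/y](ρ[e/d](R))))) → 5

E1 result:
v | c
p | 9
q | 2
r | 11
s | 14
t | 4
E2 result:
v | c
p | 6
q | 2
r | 8
s | 9
t | 3
Witness: ('s', 9) appears 0× in E1 but 1× in E2.

no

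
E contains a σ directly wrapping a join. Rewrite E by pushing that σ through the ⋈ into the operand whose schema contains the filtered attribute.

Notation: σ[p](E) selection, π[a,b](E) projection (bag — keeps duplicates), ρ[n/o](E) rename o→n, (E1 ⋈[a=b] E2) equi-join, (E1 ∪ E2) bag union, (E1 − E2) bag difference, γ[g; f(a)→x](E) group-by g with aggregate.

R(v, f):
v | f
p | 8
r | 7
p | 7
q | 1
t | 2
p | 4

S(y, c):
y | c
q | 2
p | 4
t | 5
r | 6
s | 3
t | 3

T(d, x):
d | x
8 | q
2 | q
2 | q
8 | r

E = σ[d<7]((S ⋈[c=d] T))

σ filters on d, owned by the right side.
E' = (S ⋈[c=d] σ[d<7](T))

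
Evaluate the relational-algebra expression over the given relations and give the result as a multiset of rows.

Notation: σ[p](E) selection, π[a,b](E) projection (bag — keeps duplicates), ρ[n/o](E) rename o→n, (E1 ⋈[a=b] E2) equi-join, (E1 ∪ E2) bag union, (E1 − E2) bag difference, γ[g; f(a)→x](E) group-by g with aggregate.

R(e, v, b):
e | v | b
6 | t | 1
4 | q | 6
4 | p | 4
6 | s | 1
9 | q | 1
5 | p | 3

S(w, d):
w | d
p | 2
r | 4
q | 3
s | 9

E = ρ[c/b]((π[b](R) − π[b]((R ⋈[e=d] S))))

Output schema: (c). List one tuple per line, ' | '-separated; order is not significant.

Per-node cardinality:
  R → 6
  π[b](R) → 6
  R → 6
  S → 4
  (R ⋈[e=d] S) → 3
  π[b]((R ⋈[e=d] S)) → 3
  (π[b](R) − π[b]((R ⋈[e=d] S))) → 3
  ρ[c/b]((π[b](R) − π[b]((R ⋈[e=d] S)))) → 3

== RESULT ==
c
1
1
3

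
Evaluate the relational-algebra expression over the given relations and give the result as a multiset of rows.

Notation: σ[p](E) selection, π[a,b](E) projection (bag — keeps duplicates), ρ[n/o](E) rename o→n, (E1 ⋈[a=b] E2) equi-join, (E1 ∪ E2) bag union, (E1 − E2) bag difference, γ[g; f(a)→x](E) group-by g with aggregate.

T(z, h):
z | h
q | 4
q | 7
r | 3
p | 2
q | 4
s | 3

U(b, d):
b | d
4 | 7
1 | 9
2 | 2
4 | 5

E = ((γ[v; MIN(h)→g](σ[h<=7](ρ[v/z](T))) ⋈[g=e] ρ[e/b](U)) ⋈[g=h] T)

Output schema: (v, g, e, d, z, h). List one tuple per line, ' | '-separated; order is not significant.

Row counts bottom-up:
  T → 6
  ρ[v/z](T) → 6
  σ[h<=7](ρ[v/z](T)) → 6
  γ[v; MIN(h)→g](σ[h<=7](ρ[v/z](T))) → 4
  U → 4
  ρ[e/b](U) → 4
  (γ[v; MIN(h)→g](σ[h<=7](ρ[v/z](T))) ⋈[g=e] ρ[e/b](U)) → 3
  T → 6
  ((γ[v; MIN(h)→g](σ[h<=7](ρ[v/z](T))) ⋈[g=e] ρ[e/b](U)) ⋈[g=h] T) → 5

== RESULT ==
v | g | e | d | z | h
p | 2 | 2 | 2 | p | 2
q | 4 | 4 | 5 | q | 4
q | 4 | 4 | 5 | q | 4
q | 4 | 4 | 7 | q | 4
q | 4 | 4 | 7 | q | 4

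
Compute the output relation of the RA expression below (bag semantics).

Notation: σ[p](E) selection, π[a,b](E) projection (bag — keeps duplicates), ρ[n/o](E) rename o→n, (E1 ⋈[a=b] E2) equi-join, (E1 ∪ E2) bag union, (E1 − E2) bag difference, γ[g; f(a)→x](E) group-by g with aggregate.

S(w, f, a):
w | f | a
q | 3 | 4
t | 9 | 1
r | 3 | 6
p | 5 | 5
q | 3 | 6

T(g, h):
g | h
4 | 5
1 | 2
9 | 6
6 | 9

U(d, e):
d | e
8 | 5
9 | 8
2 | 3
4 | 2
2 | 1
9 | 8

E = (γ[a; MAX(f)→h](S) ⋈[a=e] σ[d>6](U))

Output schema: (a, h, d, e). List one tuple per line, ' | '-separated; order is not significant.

Per-node cardinality:
  S → 5
  γ[a; MAX(f)→h](S) → 4
  U → 6
  σ[d>6](U) → 3
  (γ[a; MAX(f)→h](S) ⋈[a=e] σ[d>6](U)) → 1

== RESULT ==
a | h | d | e
5 | 5 | 8 | 5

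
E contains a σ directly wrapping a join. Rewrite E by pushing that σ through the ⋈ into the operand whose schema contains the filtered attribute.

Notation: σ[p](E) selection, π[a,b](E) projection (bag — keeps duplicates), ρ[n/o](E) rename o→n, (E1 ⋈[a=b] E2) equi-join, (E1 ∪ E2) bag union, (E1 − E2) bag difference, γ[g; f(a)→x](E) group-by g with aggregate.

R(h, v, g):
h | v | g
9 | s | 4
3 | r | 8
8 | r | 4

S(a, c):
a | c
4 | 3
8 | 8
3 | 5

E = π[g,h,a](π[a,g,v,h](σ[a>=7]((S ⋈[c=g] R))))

σ filters on a, owned by the left side.
E' = π[g,h,a](π[a,g,v,h]((σ[a>=7](S) ⋈[c=g] R)))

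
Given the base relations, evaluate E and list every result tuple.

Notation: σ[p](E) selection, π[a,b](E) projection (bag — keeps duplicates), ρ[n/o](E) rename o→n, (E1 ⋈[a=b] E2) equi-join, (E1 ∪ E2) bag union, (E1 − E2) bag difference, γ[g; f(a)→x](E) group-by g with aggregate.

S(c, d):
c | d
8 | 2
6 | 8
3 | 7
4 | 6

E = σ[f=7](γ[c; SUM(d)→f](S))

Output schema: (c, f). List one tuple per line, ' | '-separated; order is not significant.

Per-node cardinality:
  S → 4
  γ[c; SUM(d)→f](S) → 4
  σ[f=7](γ[c; SUM(d)→f](S)) → 1

== RESULT ==
c | f
3 | 7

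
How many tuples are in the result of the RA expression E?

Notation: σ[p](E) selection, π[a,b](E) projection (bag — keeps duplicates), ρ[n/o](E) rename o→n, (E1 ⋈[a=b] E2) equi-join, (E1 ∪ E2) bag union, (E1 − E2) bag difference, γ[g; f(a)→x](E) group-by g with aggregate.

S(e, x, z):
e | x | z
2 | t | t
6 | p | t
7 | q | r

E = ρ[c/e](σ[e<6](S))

Row counts bottom-up:
  S → 3
  σ[e<6](S) → 1
  ρ[c/e](σ[e<6](S)) → 1

|E| = 1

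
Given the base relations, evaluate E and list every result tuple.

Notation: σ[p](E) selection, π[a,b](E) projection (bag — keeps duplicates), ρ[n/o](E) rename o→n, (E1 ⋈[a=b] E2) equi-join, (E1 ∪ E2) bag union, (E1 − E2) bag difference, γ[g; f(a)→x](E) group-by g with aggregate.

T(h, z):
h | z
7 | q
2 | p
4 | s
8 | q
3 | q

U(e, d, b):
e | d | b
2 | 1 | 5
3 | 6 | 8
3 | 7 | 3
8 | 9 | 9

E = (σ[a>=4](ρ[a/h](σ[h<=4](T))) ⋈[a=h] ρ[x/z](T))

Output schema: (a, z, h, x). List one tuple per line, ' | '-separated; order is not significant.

Stepwise |·|:
  T → 5
  σ[h<=4](T) → 3
  ρ[a/h](σ[h<=4](T)) → 3
  σ[a>=4](ρ[a/h](σ[h<=4](T))) → 1
  T → 5
  ρ[x/z](T) → 5
  (σ[a>=4](ρ[a/h](σ[h<=4](T))) ⋈[a=h] ρ[x/z](T)) → 1

== RESULT ==
a | z | h | x
4 | s | 4 | s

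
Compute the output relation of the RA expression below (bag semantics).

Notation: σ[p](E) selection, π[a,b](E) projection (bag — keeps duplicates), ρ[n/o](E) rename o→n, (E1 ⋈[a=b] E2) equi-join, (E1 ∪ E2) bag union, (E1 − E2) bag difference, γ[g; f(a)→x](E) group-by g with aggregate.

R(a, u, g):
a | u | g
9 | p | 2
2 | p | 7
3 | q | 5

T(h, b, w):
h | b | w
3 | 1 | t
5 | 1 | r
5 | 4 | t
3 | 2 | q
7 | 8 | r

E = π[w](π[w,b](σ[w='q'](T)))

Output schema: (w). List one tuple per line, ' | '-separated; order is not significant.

Per-node cardinality:
  T → 5
  σ[w='q'](T) → 1
  π[w,b](σ[w='q'](T)) → 1
  π[w](π[w,b](σ[w='q'](T))) → 1

== RESULT ==
w
q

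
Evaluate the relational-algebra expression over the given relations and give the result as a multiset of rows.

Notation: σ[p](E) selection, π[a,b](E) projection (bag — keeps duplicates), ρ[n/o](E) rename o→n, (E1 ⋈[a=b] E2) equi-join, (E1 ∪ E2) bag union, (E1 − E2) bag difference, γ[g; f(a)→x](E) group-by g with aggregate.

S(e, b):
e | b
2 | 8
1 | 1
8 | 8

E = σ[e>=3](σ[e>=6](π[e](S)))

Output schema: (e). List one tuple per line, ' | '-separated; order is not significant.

Row counts bottom-up:
  S → 3
  π[e](S) → 3
  σ[e>=6](π[e](S)) → 1
  σ[e>=3](σ[e>=6](π[e](S))) → 1

== RESULT ==
e
8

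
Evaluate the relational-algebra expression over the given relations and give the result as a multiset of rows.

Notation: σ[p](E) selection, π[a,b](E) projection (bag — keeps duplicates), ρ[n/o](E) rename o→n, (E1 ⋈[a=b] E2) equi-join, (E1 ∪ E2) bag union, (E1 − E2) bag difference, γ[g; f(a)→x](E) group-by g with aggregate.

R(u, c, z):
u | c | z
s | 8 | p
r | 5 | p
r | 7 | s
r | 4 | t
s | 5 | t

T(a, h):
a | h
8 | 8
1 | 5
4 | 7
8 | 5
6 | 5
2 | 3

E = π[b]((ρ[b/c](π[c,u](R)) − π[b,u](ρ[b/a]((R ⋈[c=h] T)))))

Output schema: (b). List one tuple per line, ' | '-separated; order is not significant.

Row counts bottom-up:
  R → 5
  π[c,u](R) → 5
  ρ[b/c](π[c,u](R)) → 5
  R → 5
  T → 6
  (R ⋈[c=h] T) → 8
  ρ[b/a]((R ⋈[c=h] T)) → 8
  π[b,u](ρ[b/a]((R ⋈[c=h] T))) → 8
  (ρ[b/c](π[c,u](R)) − π[b,u](ρ[b/a]((R ⋈[c=h] T)))) → 3
  π[b]((ρ[b/c](π[c,u](R)) − π[b,u](ρ[b/a]((R ⋈[c=h] T))))) → 3

== RESULT ==
b
5
5
7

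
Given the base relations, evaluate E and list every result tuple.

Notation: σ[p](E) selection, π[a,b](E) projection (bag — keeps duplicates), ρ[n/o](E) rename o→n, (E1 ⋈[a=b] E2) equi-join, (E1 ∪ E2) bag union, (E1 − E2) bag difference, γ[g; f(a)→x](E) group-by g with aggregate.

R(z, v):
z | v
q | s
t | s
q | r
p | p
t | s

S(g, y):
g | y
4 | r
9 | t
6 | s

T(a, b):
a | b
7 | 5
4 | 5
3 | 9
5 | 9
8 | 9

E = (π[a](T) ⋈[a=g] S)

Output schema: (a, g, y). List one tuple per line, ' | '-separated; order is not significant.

Per-node cardinality:
  T → 5
  π[a](T) → 5
  S → 3
  (π[a](T) ⋈[a=g] S) → 1

== RESULT ==
a | g | y
4 | 4 | r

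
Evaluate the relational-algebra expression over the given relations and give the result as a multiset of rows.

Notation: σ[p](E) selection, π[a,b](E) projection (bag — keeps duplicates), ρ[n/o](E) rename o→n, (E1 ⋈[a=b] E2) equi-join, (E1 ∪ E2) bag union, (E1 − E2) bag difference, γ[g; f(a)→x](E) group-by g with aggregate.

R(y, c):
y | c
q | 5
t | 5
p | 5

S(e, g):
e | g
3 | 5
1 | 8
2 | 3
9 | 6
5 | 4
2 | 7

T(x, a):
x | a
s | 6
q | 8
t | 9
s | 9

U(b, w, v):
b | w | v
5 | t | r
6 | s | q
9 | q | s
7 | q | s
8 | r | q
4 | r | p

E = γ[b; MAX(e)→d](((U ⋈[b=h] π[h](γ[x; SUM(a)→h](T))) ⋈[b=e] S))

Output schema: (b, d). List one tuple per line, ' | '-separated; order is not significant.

Subexpression sizes:
  U → 6
  T → 4
  γ[x; SUM(a)→h](T) → 3
  π[h](γ[x; SUM(a)→h](T)) → 3
  (U ⋈[b=h] π[h](γ[x; SUM(a)→h](T))) → 2
  S → 6
  ((U ⋈[b=h] π[h](γ[x; SUM(a)→h](T))) ⋈[b=e] S) → 1
  γ[b; MAX(e)→d](((U ⋈[b=h] π[h](γ[x; SUM(a)→h](T))) ⋈[b=e] S)) → 1

== RESULT ==
b | d
9 | 9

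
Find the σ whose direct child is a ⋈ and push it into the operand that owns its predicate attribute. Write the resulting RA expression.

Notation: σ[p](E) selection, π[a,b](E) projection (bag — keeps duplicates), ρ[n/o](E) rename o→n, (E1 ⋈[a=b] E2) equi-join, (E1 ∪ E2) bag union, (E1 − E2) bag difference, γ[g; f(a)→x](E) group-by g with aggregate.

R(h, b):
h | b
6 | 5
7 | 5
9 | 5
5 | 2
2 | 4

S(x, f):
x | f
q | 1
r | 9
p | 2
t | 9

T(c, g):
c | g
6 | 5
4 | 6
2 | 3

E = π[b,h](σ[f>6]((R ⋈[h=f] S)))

σ filters on f, owned by the right side.
E' = π[b,h]((R ⋈[h=f] σ[f>6](S)))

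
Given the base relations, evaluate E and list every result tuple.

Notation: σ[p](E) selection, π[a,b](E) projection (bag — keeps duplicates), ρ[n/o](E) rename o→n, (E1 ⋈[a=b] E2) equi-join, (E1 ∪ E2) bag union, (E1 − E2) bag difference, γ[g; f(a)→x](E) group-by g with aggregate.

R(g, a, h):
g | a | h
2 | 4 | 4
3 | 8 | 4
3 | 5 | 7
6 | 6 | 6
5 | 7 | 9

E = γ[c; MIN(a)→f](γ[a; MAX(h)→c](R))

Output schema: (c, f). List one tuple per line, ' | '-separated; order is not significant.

Row counts bottom-up:
  R → 5
  γ[a; MAX(h)→c](R) → 5
  γ[c; MIN(a)→f](γ[a; MAX(h)→c](R)) → 4

== RESULT ==
c | f
4 | 4
6 | 6
7 | 5
9 | 7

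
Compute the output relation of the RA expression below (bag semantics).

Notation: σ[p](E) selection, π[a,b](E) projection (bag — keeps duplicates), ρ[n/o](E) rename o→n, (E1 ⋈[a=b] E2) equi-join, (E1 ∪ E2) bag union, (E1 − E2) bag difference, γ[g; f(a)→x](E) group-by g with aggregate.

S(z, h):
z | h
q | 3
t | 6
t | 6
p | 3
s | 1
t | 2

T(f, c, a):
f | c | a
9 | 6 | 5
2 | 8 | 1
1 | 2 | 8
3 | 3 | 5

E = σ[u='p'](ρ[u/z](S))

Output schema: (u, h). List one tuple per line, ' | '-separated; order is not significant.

Per-node cardinality:
  S → 6
  ρ[u/z](S) → 6
  σ[u='p'](ρ[u/z](S)) → 1

== RESULT ==
u | h
p | 3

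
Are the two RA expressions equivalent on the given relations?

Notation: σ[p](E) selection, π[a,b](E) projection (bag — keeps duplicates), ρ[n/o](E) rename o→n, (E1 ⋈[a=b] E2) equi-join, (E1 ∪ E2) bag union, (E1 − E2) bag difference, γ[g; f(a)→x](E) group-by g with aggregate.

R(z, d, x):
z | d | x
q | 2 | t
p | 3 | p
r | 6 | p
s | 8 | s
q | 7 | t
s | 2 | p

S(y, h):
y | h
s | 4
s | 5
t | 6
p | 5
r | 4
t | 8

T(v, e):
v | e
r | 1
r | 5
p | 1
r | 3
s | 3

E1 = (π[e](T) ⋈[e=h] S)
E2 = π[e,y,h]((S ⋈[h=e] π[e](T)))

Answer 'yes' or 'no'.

E1 stepwise |·|:
  T → 5
  π[e](T) → 5
  S → 6
  (π[e](T) ⋈[e=h] S) → 2
E2 stepwise |·|:
  S → 6
  T → 5
  π[e](T) → 5
  (S ⋈[h=e] π[e](T)) → 2
  π[e,y,h]((S ⋈[h=e] π[e](T))) → 2

E1 and E2 produce the same multiset:
e | y | h
5 | p | 5
5 | s | 5

yes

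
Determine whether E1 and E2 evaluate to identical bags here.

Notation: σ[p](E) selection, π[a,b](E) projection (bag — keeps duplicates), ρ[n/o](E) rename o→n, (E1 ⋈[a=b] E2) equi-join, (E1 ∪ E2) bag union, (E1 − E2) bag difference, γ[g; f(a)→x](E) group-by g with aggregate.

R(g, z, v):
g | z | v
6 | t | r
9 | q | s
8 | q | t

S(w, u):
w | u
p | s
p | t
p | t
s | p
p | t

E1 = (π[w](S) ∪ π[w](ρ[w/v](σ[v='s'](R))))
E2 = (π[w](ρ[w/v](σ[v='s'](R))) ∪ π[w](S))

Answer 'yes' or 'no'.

E1 per-node cardinality:
  S → 5
  π[w](S) → 5
  R → 3
  σ[v='s'](R) → 1
  ρ[w/v](σ[v='s'](R)) → 1
  π[w](ρ[w/v](σ[v='s'](R))) → 1
  (π[w](S) ∪ π[w](ρ[w/v](σ[v='s'](R)))) → 6
E2 per-node cardinality:
  R → 3
  σ[v='s'](R) → 1
  ρ[w/v](σ[v='s'](R)) → 1
  π[w](ρ[w/v](σ[v='s'](R))) → 1
  S → 5
  π[w](S) → 5
  (π[w](ρ[w/v](σ[v='s'](R))) ∪ π[w](S)) → 6

E1 and E2 produce the same multiset:
w
p
p
p
p
s
s

yes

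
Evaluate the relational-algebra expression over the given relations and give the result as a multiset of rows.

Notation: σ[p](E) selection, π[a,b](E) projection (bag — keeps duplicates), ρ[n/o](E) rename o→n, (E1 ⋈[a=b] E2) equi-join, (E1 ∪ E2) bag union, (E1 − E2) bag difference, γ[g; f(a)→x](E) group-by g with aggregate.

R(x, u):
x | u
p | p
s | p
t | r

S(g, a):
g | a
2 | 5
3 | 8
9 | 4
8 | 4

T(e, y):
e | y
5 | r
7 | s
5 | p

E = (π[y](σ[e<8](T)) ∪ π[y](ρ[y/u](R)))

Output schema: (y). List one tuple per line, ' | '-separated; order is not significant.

Per-node cardinality:
  T → 3
  σ[e<8](T) → 3
  π[y](σ[e<8](T)) → 3
  R → 3
  ρ[y/u](R) → 3
  π[y](ρ[y/u](R)) → 3
  (π[y](σ[e<8](T)) ∪ π[y](ρ[y/u](R))) → 6

== RESULT ==
y
p
p
p
r
r
s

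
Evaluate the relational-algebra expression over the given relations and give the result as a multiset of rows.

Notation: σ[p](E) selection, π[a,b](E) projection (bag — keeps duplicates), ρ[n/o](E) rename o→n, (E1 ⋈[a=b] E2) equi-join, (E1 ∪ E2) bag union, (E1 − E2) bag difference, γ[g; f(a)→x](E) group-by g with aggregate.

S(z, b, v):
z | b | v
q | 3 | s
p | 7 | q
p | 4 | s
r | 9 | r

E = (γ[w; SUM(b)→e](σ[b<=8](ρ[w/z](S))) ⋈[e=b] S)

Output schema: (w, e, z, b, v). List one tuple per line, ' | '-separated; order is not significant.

Subexpression sizes:
  S → 4
  ρ[w/z](S) → 4
  σ[b<=8](ρ[w/z](S)) → 3
  γ[w; SUM(b)→e](σ[b<=8](ρ[w/z](S))) → 2
  S → 4
  (γ[w; SUM(b)→e](σ[b<=8](ρ[w/z](S))) ⋈[e=b] S) → 1

== RESULT ==
w | e | z | b | v
q | 3 | q | 3 | s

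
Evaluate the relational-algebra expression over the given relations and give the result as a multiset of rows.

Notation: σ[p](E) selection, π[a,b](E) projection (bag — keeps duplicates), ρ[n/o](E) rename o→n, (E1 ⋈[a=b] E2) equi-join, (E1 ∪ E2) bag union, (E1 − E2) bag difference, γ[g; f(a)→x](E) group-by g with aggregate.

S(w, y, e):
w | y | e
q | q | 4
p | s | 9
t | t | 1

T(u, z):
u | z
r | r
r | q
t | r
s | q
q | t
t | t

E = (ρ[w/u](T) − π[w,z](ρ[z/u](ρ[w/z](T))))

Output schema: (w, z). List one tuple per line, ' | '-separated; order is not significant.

Subexpression sizes:
  T → 6
  ρ[w/u](T) → 6
  T → 6
  ρ[w/z](T) → 6
  ρ[z/u](ρ[w/z](T)) → 6
  π[w,z](ρ[z/u](ρ[w/z](T))) → 6
  (ρ[w/u](T) − π[w,z](ρ[z/u](ρ[w/z](T)))) → 4

== RESULT ==
w | z
q | t
r | q
s | q
t | r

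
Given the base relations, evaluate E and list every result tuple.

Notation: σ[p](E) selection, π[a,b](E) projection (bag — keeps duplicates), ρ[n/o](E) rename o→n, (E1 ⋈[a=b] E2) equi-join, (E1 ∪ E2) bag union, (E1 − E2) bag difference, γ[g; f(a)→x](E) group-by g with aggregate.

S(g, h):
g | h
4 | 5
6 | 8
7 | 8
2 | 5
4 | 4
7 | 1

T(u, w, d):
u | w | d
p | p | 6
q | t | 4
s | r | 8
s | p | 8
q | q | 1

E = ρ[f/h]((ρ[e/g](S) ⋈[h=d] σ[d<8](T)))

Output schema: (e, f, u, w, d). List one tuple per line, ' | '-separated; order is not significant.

Row counts bottom-up:
  S → 6
  ρ[e/g](S) → 6
  T → 5
  σ[d<8](T) → 3
  (ρ[e/g](S) ⋈[h=d] σ[d<8](T)) → 2
  ρ[f/h]((ρ[e/g](S) ⋈[h=d] σ[d<8](T))) → 2

== RESULT ==
e | f | u | w | d
4 | 4 | q | t | 4
7 | 1 | q | q | 1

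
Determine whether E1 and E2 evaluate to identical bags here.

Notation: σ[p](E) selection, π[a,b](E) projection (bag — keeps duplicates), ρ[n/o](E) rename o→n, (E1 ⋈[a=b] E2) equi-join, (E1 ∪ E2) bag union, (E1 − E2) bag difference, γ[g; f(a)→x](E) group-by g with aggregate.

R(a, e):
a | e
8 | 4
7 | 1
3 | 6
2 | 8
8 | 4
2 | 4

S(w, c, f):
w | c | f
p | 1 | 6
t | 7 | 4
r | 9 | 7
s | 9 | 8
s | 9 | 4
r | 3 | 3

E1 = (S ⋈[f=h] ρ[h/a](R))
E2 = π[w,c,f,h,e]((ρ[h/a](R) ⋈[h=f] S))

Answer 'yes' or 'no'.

E1 subexpression sizes:
  S → 6
  R → 6
  ρ[h/a](R) → 6
  (S ⋈[f=h] ρ[h/a](R)) → 4
E2 subexpression sizes:
  R → 6
  ρ[h/a](R) → 6
  S → 6
  (ρ[h/a](R) ⋈[h=f] S) → 4
  π[w,c,f,h,e]((ρ[h/a](R) ⋈[h=f] S)) → 4

E1 and E2 produce the same multiset:
w | c | f | h | e
r | 3 | 3 | 3 | 6
r | 9 | 7 | 7 | 1
s | 9 | 8 | 8 | 4
s | 9 | 8 | 8 | 4

yes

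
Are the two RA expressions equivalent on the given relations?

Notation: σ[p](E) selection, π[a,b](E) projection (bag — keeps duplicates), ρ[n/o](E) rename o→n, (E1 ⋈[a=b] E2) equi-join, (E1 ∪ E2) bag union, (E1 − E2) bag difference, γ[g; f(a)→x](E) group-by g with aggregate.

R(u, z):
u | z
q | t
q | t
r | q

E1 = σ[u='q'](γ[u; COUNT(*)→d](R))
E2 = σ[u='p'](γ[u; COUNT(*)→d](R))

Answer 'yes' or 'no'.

E1 subexpression sizes:
  R → 3
  γ[u; COUNT(*)→d](R) → 2
  σ[u='q'](γ[u; COUNT(*)→d](R)) → 1
E2 subexpression sizes:
  R → 3
  γ[u; COUNT(*)→d](R) → 2
  σ[u='p'](γ[u; COUNT(*)→d](R)) → 0

E1 result:
u | d
q | 2
E2 result:
u | d
(0 rows)
Witness: ('q', 2) appears 1× in E1 but 0× in E2.

no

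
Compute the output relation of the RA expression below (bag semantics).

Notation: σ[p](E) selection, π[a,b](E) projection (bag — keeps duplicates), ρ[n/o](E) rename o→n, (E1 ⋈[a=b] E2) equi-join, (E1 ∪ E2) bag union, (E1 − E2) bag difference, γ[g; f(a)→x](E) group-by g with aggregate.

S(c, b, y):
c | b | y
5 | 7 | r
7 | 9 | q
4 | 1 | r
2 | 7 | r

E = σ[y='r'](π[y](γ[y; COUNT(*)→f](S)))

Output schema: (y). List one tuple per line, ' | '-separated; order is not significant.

Stepwise |·|:
  S → 4
  γ[y; COUNT(*)→f](S) → 2
  π[y](γ[y; COUNT(*)→f](S)) → 2
  σ[y='r'](π[y](γ[y; COUNT(*)→f](S))) → 1

== RESULT ==
y
r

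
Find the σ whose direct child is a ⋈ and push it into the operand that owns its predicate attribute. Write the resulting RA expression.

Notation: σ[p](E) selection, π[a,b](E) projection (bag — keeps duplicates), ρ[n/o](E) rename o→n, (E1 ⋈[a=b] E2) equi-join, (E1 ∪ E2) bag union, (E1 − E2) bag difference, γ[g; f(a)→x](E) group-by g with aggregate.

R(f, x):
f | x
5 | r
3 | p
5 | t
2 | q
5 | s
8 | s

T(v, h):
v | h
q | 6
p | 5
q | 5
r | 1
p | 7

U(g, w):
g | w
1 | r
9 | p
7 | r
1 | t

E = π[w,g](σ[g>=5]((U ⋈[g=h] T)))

σ filters on g, owned by the left side.
E' = π[w,g]((σ[g>=5](U) ⋈[g=h] T))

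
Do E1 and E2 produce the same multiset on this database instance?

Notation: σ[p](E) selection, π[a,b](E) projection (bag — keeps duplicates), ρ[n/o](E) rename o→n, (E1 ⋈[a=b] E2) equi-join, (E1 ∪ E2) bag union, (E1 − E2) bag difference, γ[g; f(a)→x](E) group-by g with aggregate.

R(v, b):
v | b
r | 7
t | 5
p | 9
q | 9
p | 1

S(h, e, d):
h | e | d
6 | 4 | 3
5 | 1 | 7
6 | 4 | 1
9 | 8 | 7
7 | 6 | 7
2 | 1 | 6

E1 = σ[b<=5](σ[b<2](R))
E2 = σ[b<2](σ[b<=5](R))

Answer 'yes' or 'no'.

E1 subexpression sizes:
  R → 5
  σ[b<2](R) → 1
  σ[b<=5](σ[b<2](R)) → 1
E2 subexpression sizes:
  R → 5
  σ[b<=5](R) → 2
  σ[b<2](σ[b<=5](R)) → 1

E1 and E2 produce the same multiset:
v | b
p | 1

yes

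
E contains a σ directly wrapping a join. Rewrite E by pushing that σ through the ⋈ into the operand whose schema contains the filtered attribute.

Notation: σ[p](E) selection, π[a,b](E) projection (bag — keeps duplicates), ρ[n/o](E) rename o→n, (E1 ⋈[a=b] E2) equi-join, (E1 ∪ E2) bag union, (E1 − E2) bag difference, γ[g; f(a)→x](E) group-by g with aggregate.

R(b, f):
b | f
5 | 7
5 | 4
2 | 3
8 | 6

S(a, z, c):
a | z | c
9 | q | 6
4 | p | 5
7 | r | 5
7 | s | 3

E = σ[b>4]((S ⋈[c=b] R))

σ filters on b, owned by the right side.
E' = (S ⋈[c=b] σ[b>4](R))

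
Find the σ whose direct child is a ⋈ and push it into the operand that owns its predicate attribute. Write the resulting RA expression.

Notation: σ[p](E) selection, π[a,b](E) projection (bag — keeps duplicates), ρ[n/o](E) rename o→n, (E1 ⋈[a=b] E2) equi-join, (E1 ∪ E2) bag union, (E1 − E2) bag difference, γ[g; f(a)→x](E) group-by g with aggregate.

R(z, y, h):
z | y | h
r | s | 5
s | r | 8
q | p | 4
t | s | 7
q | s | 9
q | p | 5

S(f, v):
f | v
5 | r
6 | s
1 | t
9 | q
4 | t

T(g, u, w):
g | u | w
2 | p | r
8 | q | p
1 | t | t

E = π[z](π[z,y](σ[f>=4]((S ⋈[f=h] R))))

σ filters on f, owned by the left side.
E' = π[z](π[z,y]((σ[f>=4](S) ⋈[f=h] R)))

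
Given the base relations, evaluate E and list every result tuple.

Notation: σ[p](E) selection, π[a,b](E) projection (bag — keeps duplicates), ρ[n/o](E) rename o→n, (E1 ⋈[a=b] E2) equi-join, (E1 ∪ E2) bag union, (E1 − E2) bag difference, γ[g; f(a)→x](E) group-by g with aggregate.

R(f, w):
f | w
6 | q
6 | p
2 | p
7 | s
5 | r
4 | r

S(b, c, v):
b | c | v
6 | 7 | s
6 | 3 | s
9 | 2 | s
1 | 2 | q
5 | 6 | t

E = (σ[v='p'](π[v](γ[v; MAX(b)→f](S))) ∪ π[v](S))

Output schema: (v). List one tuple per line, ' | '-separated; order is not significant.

Row counts bottom-up:
  S → 5
  γ[v; MAX(b)→f](S) → 3
  π[v](γ[v; MAX(b)→f](S)) → 3
  σ[v='p'](π[v](γ[v; MAX(b)→f](S))) → 0
  S → 5
  π[v](S) → 5
  (σ[v='p'](π[v](γ[v; MAX(b)→f](S))) ∪ π[v](S)) → 5

== RESULT ==
v
q
s
s
s
t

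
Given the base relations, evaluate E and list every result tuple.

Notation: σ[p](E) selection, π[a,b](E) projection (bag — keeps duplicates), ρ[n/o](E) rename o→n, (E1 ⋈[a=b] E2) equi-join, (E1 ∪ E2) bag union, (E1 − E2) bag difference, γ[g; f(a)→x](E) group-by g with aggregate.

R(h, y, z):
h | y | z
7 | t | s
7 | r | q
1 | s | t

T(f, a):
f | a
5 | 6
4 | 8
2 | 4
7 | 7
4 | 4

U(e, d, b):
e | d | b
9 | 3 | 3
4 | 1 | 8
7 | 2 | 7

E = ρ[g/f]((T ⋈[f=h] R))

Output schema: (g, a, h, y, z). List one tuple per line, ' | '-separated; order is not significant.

Per-node cardinality:
  T → 5
  R → 3
  (T ⋈[f=h] R) → 2
  ρ[g/f]((T ⋈[f=h] R)) → 2

== RESULT ==
g | a | h | y | z
7 | 7 | 7 | r | q
7 | 7 | 7 | t | s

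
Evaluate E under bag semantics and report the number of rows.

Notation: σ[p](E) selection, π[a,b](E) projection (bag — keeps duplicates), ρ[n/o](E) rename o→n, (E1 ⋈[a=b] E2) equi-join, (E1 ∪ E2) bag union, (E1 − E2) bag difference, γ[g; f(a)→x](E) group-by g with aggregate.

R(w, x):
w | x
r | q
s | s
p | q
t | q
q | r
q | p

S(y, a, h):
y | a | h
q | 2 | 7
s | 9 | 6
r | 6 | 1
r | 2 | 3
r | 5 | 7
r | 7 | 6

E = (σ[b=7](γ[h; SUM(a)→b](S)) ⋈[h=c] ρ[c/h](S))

Per-node cardinality:
  S → 6
  γ[h; SUM(a)→b](S) → 4
  σ[b=7](γ[h; SUM(a)→b](S)) → 1
  S → 6
  ρ[c/h](S) → 6
  (σ[b=7](γ[h; SUM(a)→b](S)) ⋈[h=c] ρ[c/h](S)) → 2

|E| = 2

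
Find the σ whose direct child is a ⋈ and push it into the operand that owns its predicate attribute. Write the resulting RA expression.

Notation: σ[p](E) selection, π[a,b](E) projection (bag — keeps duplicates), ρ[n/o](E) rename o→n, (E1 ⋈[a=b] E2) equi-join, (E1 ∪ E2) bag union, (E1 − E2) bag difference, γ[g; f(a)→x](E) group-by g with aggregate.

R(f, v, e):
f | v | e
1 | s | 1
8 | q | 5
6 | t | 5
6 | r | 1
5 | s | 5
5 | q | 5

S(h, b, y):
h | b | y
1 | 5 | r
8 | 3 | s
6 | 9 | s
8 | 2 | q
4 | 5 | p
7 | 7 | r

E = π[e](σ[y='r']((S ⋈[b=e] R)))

σ filters on y, owned by the left side.
E' = π[e]((σ[y='r'](S) ⋈[b=e] R))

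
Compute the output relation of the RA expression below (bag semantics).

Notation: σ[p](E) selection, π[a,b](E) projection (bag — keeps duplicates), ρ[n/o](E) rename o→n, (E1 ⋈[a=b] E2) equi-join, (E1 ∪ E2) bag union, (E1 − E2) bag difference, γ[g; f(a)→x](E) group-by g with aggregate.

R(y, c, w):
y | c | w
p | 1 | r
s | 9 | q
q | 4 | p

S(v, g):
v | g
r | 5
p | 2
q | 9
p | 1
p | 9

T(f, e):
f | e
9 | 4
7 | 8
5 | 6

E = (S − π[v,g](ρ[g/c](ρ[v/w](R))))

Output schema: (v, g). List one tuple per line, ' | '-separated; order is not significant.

Subexpression sizes:
  S → 5
  R → 3
  ρ[v/w](R) → 3
  ρ[g/c](ρ[v/w](R)) → 3
  π[v,g](ρ[g/c](ρ[v/w](R))) → 3
  (S − π[v,g](ρ[g/c](ρ[v/w](R)))) → 4

== RESULT ==
v | g
p | 1
p | 2
p | 9
r | 5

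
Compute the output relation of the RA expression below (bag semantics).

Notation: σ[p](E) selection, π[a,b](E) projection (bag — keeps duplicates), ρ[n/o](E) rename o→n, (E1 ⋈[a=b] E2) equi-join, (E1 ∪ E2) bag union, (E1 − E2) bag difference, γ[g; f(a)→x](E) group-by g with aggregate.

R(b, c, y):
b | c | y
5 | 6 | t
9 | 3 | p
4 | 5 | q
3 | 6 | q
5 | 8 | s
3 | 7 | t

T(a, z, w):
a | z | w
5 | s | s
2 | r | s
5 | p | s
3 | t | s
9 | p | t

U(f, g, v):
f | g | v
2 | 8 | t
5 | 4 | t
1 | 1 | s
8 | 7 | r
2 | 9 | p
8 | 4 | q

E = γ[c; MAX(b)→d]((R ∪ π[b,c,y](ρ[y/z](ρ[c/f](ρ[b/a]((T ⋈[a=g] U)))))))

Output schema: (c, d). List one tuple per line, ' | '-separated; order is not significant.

Per-node cardinality:
  R → 6
  T → 5
  U → 6
  (T ⋈[a=g] U) → 1
  ρ[b/a]((T ⋈[a=g] U)) → 1
  ρ[c/f](ρ[b/a]((T ⋈[a=g] U))) → 1
  ρ[y/z](ρ[c/f](ρ[b/a]((T ⋈[a=g] U)))) → 1
  π[b,c,y](ρ[y/z](ρ[c/f](ρ[b/a]((T ⋈[a=g] U))))) → 1
  (R ∪ π[b,c,y](ρ[y/z](ρ[c/f](ρ[b/a]((T ⋈[a=g] U)))))) → 7
  γ[c; MAX(b)→d]((R ∪ π[b,c,y](ρ[y/z](ρ[c/f](ρ[b/a]((T ⋈[a=g] U))))))) → 6

== RESULT ==
c | d
2 | 9
3 | 9
5 | 4
6 | 5
7 | 3
8 | 5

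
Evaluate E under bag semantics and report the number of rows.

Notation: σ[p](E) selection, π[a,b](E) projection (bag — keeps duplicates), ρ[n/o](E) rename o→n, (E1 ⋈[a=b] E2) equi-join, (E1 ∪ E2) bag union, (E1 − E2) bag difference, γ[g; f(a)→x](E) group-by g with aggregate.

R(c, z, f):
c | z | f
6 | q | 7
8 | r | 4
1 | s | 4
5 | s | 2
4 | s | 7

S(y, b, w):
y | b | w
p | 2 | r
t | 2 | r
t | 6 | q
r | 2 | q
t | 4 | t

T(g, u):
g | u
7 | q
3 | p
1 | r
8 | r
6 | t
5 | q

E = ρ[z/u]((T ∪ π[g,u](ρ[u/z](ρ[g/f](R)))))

Subexpression sizes:
  T → 6
  R → 5
  ρ[g/f](R) → 5
  ρ[u/z](ρ[g/f](R)) → 5
  π[g,u](ρ[u/z](ρ[g/f](R))) → 5
  (T ∪ π[g,u](ρ[u/z](ρ[g/f](R)))) → 11
  ρ[z/u]((T ∪ π[g,u](ρ[u/z](ρ[g/f](R))))) → 11

|E| = 11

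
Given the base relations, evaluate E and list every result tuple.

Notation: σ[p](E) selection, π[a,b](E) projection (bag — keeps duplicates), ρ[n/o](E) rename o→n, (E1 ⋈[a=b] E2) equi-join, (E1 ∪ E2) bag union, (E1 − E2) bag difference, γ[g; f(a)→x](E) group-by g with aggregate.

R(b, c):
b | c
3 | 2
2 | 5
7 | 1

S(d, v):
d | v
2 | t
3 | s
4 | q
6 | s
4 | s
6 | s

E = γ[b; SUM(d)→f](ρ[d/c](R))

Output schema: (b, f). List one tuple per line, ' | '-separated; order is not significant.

Subexpression sizes:
  R → 3
  ρ[d/c](R) → 3
  γ[b; SUM(d)→f](ρ[d/c](R)) → 3

== RESULT ==
b | f
2 | 5
3 | 2
7 | 1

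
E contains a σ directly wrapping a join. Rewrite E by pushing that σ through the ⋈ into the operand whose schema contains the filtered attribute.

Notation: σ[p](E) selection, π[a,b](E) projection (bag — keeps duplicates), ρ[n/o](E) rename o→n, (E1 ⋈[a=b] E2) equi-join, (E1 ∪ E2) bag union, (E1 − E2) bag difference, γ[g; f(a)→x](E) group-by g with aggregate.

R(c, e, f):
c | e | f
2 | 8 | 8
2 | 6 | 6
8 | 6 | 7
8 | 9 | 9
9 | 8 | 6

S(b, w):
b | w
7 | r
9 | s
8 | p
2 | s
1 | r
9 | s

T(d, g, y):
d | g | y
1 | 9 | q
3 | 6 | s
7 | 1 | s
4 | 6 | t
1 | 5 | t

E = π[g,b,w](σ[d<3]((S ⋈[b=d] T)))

σ filters on d, owned by the right side.
E' = π[g,b,w]((S ⋈[b=d] σ[d<3](T)))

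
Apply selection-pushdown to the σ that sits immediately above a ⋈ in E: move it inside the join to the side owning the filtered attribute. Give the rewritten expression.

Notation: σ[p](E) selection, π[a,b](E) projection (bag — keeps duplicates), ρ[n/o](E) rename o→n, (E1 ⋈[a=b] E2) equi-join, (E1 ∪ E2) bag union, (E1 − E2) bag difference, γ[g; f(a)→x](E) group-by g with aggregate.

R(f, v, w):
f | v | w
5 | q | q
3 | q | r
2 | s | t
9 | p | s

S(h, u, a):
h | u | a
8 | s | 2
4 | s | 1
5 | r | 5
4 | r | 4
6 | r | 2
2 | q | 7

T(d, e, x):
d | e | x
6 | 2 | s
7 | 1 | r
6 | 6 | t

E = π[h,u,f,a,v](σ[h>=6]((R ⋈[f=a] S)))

σ filters on h, owned by the right side.
E' = π[h,u,f,a,v]((R ⋈[f=a] σ[h>=6](S)))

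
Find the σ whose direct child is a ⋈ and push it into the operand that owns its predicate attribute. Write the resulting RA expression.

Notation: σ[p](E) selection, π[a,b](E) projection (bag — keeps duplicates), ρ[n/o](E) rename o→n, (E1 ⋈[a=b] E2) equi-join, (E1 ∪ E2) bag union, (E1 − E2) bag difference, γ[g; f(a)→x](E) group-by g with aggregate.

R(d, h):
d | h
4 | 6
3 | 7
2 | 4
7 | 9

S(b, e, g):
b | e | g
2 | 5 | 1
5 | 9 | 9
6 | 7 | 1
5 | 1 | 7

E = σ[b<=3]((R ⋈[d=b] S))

σ filters on b, owned by the right side.
E' = (R ⋈[d=b] σ[b<=3](S))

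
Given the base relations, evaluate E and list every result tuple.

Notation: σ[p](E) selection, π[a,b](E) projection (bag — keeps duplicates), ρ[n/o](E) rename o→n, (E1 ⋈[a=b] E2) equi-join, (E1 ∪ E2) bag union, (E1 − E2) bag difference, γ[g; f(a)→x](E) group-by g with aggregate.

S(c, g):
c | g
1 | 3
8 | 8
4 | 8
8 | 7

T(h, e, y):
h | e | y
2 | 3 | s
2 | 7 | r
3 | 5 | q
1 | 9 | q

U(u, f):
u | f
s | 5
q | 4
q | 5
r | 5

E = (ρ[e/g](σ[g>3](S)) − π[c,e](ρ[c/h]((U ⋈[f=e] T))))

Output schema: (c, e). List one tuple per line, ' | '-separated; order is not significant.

Per-node cardinality:
  S → 4
  σ[g>3](S) → 3
  ρ[e/g](σ[g>3](S)) → 3
  U → 4
  T → 4
  (U ⋈[f=e] T) → 3
  ρ[c/h]((U ⋈[f=e] T)) → 3
  π[c,e](ρ[c/h]((U ⋈[f=e] T))) → 3
  (ρ[e/g](σ[g>3](S)) − π[c,e](ρ[c/h]((U ⋈[f=e] T)))) → 3

== RESULT ==
c | e
4 | 8
8 | 7
8 | 8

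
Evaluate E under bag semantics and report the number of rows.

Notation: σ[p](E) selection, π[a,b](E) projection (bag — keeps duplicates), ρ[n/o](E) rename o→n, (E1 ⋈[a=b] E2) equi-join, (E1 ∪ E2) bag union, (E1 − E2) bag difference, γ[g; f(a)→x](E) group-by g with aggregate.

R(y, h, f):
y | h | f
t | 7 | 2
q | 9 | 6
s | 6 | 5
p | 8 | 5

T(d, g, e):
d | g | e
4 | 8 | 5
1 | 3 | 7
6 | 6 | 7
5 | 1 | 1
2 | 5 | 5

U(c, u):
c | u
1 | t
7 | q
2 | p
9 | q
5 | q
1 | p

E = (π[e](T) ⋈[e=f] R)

Stepwise |·|:
  T → 5
  π[e](T) → 5
  R → 4
  (π[e](T) ⋈[e=f] R) → 4

|E| = 4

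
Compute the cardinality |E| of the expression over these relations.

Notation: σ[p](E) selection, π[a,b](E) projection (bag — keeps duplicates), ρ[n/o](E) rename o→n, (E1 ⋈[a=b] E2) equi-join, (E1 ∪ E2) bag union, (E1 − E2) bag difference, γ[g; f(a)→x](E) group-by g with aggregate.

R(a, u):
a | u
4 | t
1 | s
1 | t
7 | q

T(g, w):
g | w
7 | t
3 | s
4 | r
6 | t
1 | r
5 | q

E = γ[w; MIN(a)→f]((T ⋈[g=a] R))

Per-node cardinality:
  T → 6
  R → 4
  (T ⋈[g=a] R) → 4
  γ[w; MIN(a)→f]((T ⋈[g=a] R)) → 2

|E| = 2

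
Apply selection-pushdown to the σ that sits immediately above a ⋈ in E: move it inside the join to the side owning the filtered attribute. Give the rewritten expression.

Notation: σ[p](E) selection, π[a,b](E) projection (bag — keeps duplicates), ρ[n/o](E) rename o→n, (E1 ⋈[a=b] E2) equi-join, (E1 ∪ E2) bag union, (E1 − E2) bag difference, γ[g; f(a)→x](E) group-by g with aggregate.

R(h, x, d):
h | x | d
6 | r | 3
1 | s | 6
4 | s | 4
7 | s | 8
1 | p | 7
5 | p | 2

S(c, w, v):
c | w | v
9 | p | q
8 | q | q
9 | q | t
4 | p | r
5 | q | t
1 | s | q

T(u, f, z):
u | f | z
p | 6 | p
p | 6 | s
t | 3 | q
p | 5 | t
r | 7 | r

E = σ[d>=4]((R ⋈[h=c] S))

σ filters on d, owned by the left side.
E' = (σ[d>=4](R) ⋈[h=c] S)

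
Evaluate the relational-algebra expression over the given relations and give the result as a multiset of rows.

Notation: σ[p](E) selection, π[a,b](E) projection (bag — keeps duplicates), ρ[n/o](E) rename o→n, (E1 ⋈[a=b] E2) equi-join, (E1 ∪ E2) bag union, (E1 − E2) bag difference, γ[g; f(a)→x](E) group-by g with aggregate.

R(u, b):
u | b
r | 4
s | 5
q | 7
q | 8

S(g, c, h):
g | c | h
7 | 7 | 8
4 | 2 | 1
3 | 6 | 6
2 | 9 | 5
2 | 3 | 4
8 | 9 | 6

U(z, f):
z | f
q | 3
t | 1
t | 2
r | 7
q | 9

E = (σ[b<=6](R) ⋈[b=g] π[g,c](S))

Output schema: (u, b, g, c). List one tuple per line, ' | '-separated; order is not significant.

Per-node cardinality:
  R → 4
  σ[b<=6](R) → 2
  S → 6
  π[g,c](S) → 6
  (σ[b<=6](R) ⋈[b=g] π[g,c](S)) → 1

== RESULT ==
u | b | g | c
r | 4 | 4 | 2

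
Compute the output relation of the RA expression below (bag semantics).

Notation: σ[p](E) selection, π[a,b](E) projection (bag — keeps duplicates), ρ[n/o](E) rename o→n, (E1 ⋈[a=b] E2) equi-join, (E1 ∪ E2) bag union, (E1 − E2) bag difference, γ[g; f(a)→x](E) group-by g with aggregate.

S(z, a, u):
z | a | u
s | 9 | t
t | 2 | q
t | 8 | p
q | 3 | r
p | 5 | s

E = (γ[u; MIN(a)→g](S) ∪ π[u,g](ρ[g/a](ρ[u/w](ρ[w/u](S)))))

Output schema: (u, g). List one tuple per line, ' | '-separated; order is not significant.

Per-node cardinality:
  S → 5
  γ[u; MIN(a)→g](S) → 5
  S → 5
  ρ[w/u](S) → 5
  ρ[u/w](ρ[w/u](S)) → 5
  ρ[g/a](ρ[u/w](ρ[w/u](S))) → 5
  π[u,g](ρ[g/a](ρ[u/w](ρ[w/u](S)))) → 5
  (γ[u; MIN(a)→g](S) ∪ π[u,g](ρ[g/a](ρ[u/w](ρ[w/u](S))))) → 10

== RESULT ==
u | g
p | 8
p | 8
q | 2
q | 2
r | 3
r | 3
s | 5
s | 5
t | 9
t | 9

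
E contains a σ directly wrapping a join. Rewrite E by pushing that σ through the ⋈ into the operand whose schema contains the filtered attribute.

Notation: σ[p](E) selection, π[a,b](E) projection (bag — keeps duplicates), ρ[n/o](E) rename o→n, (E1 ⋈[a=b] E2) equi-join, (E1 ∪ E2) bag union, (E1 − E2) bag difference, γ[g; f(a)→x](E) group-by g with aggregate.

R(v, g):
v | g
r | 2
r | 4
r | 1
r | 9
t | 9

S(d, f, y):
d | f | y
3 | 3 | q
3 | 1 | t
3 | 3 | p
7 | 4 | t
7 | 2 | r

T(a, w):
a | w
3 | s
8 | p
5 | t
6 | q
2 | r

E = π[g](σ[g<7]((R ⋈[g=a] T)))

σ filters on g, owned by the left side.
E' = π[g]((σ[g<7](R) ⋈[g=a] T))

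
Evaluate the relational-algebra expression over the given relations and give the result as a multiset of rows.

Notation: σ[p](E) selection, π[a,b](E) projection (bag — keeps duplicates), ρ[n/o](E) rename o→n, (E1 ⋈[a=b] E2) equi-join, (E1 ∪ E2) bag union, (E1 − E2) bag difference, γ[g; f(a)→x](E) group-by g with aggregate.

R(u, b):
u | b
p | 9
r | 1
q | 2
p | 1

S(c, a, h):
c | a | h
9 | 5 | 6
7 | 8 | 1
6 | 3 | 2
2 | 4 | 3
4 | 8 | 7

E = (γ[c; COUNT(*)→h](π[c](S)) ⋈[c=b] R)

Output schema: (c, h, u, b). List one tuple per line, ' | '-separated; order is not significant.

Row counts bottom-up:
  S → 5
  π[c](S) → 5
  γ[c; COUNT(*)→h](π[c](S)) → 5
  R → 4
  (γ[c; COUNT(*)→h](π[c](S)) ⋈[c=b] R) → 2

== RESULT ==
c | h | u | b
2 | 1 | q | 2
9 | 1 | p | 9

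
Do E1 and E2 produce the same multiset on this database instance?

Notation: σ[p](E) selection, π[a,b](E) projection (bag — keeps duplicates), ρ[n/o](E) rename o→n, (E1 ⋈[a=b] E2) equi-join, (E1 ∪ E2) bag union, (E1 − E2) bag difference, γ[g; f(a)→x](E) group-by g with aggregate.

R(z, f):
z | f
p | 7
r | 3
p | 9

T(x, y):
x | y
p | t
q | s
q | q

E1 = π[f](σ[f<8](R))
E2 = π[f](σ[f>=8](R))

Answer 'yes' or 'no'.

E1 row counts bottom-up:
  R → 3
  σ[f<8](R) → 2
  π[f](σ[f<8](R)) → 2
E2 row counts bottom-up:
  R → 3
  σ[f>=8](R) → 1
  π[f](σ[f>=8](R)) → 1

E1 result:
f
3
7
E2 result:
f
9
Witness: (7,) appears 1× in E1 but 0× in E2.

no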